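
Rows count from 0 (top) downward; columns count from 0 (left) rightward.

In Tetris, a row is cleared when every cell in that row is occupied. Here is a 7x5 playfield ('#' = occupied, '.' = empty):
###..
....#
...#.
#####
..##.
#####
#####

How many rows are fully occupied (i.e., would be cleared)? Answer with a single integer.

Check each row:
  row 0: 2 empty cells -> not full
  row 1: 4 empty cells -> not full
  row 2: 4 empty cells -> not full
  row 3: 0 empty cells -> FULL (clear)
  row 4: 3 empty cells -> not full
  row 5: 0 empty cells -> FULL (clear)
  row 6: 0 empty cells -> FULL (clear)
Total rows cleared: 3

Answer: 3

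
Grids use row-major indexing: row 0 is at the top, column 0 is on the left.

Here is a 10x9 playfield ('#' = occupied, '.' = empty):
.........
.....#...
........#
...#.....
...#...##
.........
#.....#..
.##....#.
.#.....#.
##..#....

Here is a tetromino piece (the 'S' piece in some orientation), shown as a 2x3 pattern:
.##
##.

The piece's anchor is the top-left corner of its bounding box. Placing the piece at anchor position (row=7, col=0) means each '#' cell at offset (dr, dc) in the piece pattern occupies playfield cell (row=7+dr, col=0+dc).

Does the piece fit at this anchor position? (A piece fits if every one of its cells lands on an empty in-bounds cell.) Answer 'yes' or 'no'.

Answer: no

Derivation:
Check each piece cell at anchor (7, 0):
  offset (0,1) -> (7,1): occupied ('#') -> FAIL
  offset (0,2) -> (7,2): occupied ('#') -> FAIL
  offset (1,0) -> (8,0): empty -> OK
  offset (1,1) -> (8,1): occupied ('#') -> FAIL
All cells valid: no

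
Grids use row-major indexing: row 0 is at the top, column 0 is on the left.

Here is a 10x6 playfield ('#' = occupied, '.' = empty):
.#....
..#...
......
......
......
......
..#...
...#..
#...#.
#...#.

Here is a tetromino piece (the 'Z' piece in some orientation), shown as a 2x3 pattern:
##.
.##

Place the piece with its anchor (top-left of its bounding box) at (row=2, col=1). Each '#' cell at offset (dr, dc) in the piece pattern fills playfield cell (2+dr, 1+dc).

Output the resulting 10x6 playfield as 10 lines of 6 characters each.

Fill (2+0,1+0) = (2,1)
Fill (2+0,1+1) = (2,2)
Fill (2+1,1+1) = (3,2)
Fill (2+1,1+2) = (3,3)

Answer: .#....
..#...
.##...
..##..
......
......
..#...
...#..
#...#.
#...#.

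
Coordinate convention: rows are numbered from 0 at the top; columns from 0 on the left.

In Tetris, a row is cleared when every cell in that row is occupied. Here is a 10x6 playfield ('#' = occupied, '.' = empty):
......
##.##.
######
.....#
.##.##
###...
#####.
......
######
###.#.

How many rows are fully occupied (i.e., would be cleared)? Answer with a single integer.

Check each row:
  row 0: 6 empty cells -> not full
  row 1: 2 empty cells -> not full
  row 2: 0 empty cells -> FULL (clear)
  row 3: 5 empty cells -> not full
  row 4: 2 empty cells -> not full
  row 5: 3 empty cells -> not full
  row 6: 1 empty cell -> not full
  row 7: 6 empty cells -> not full
  row 8: 0 empty cells -> FULL (clear)
  row 9: 2 empty cells -> not full
Total rows cleared: 2

Answer: 2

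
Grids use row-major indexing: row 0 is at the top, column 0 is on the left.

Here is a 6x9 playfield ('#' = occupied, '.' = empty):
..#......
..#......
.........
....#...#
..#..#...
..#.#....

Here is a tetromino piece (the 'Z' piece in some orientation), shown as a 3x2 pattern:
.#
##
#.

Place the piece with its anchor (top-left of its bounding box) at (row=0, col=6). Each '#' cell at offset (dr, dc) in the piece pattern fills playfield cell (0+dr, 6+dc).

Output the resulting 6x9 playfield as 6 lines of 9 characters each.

Fill (0+0,6+1) = (0,7)
Fill (0+1,6+0) = (1,6)
Fill (0+1,6+1) = (1,7)
Fill (0+2,6+0) = (2,6)

Answer: ..#....#.
..#...##.
......#..
....#...#
..#..#...
..#.#....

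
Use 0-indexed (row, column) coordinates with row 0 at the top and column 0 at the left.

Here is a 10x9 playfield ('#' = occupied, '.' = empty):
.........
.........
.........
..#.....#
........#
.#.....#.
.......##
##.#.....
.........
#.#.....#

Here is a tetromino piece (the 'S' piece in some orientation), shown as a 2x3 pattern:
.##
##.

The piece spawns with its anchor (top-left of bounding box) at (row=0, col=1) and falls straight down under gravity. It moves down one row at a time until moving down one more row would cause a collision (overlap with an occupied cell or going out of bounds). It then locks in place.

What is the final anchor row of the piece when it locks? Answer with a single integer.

Spawn at (row=0, col=1). Try each row:
  row 0: fits
  row 1: fits
  row 2: blocked -> lock at row 1

Answer: 1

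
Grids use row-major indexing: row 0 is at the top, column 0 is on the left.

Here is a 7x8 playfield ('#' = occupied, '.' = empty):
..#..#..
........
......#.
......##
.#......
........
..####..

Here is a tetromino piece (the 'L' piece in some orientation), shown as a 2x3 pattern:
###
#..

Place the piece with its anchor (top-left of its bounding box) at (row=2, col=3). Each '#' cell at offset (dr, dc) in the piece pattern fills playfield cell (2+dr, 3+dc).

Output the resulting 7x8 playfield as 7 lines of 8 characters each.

Fill (2+0,3+0) = (2,3)
Fill (2+0,3+1) = (2,4)
Fill (2+0,3+2) = (2,5)
Fill (2+1,3+0) = (3,3)

Answer: ..#..#..
........
...####.
...#..##
.#......
........
..####..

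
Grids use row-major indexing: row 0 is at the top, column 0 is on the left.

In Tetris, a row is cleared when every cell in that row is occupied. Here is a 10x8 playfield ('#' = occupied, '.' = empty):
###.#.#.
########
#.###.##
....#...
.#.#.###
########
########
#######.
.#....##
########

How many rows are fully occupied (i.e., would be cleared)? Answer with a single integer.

Check each row:
  row 0: 3 empty cells -> not full
  row 1: 0 empty cells -> FULL (clear)
  row 2: 2 empty cells -> not full
  row 3: 7 empty cells -> not full
  row 4: 3 empty cells -> not full
  row 5: 0 empty cells -> FULL (clear)
  row 6: 0 empty cells -> FULL (clear)
  row 7: 1 empty cell -> not full
  row 8: 5 empty cells -> not full
  row 9: 0 empty cells -> FULL (clear)
Total rows cleared: 4

Answer: 4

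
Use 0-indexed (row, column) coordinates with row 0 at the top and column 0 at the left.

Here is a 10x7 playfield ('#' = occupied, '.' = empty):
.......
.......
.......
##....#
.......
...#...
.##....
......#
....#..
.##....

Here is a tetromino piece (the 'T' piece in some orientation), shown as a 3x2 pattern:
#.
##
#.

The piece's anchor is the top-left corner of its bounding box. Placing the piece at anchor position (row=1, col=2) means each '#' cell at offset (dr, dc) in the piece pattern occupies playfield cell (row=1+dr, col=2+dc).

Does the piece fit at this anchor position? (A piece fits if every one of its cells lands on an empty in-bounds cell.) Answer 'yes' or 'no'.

Answer: yes

Derivation:
Check each piece cell at anchor (1, 2):
  offset (0,0) -> (1,2): empty -> OK
  offset (1,0) -> (2,2): empty -> OK
  offset (1,1) -> (2,3): empty -> OK
  offset (2,0) -> (3,2): empty -> OK
All cells valid: yes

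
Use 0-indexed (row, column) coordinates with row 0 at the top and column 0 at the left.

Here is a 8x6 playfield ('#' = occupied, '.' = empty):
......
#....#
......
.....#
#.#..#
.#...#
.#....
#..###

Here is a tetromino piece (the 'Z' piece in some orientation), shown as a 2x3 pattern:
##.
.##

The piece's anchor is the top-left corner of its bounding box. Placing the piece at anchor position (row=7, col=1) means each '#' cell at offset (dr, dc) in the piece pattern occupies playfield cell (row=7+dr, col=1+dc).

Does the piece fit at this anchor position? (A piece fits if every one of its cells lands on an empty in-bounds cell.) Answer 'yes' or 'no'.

Answer: no

Derivation:
Check each piece cell at anchor (7, 1):
  offset (0,0) -> (7,1): empty -> OK
  offset (0,1) -> (7,2): empty -> OK
  offset (1,1) -> (8,2): out of bounds -> FAIL
  offset (1,2) -> (8,3): out of bounds -> FAIL
All cells valid: no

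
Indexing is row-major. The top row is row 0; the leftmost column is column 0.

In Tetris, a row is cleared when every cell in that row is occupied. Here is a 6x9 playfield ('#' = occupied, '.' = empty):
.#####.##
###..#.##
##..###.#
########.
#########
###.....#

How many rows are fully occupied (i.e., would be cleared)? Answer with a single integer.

Answer: 1

Derivation:
Check each row:
  row 0: 2 empty cells -> not full
  row 1: 3 empty cells -> not full
  row 2: 3 empty cells -> not full
  row 3: 1 empty cell -> not full
  row 4: 0 empty cells -> FULL (clear)
  row 5: 5 empty cells -> not full
Total rows cleared: 1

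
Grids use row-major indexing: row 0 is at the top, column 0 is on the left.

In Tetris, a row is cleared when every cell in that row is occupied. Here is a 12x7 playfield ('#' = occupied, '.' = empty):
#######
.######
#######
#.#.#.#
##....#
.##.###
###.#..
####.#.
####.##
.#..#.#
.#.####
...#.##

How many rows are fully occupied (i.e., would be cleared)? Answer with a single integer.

Check each row:
  row 0: 0 empty cells -> FULL (clear)
  row 1: 1 empty cell -> not full
  row 2: 0 empty cells -> FULL (clear)
  row 3: 3 empty cells -> not full
  row 4: 4 empty cells -> not full
  row 5: 2 empty cells -> not full
  row 6: 3 empty cells -> not full
  row 7: 2 empty cells -> not full
  row 8: 1 empty cell -> not full
  row 9: 4 empty cells -> not full
  row 10: 2 empty cells -> not full
  row 11: 4 empty cells -> not full
Total rows cleared: 2

Answer: 2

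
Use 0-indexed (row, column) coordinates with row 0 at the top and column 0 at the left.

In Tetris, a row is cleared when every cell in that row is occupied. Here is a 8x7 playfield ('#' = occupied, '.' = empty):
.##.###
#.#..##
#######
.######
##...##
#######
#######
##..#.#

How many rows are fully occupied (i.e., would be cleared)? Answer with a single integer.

Check each row:
  row 0: 2 empty cells -> not full
  row 1: 3 empty cells -> not full
  row 2: 0 empty cells -> FULL (clear)
  row 3: 1 empty cell -> not full
  row 4: 3 empty cells -> not full
  row 5: 0 empty cells -> FULL (clear)
  row 6: 0 empty cells -> FULL (clear)
  row 7: 3 empty cells -> not full
Total rows cleared: 3

Answer: 3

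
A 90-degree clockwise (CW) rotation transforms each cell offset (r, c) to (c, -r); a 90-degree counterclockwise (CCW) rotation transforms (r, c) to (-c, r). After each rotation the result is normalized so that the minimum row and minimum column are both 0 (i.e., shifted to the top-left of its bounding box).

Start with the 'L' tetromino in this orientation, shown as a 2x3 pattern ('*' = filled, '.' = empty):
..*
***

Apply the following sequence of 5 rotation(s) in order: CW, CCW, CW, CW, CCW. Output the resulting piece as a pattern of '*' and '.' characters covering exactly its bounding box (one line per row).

Start:
..*
***
After rotation 1 (CW):
*.
*.
**
After rotation 2 (CCW):
..*
***
After rotation 3 (CW):
*.
*.
**
After rotation 4 (CW):
***
*..
After rotation 5 (CCW):
*.
*.
**

Answer: *.
*.
**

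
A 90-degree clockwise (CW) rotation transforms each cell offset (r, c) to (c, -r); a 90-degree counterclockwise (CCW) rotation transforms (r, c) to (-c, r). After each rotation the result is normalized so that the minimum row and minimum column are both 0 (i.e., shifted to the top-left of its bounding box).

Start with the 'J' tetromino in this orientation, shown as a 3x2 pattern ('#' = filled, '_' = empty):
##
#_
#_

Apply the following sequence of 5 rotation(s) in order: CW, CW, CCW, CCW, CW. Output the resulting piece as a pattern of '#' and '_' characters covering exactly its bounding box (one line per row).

Start:
##
#_
#_
After rotation 1 (CW):
###
__#
After rotation 2 (CW):
_#
_#
##
After rotation 3 (CCW):
###
__#
After rotation 4 (CCW):
##
#_
#_
After rotation 5 (CW):
###
__#

Answer: ###
__#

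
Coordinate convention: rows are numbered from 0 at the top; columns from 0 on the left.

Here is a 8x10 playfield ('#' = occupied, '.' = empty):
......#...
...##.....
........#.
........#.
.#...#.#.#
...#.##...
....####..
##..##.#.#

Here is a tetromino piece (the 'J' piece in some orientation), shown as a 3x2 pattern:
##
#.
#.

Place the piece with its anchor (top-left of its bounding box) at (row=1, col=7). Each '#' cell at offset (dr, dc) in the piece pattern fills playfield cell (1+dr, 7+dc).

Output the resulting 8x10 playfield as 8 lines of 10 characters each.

Fill (1+0,7+0) = (1,7)
Fill (1+0,7+1) = (1,8)
Fill (1+1,7+0) = (2,7)
Fill (1+2,7+0) = (3,7)

Answer: ......#...
...##..##.
.......##.
.......##.
.#...#.#.#
...#.##...
....####..
##..##.#.#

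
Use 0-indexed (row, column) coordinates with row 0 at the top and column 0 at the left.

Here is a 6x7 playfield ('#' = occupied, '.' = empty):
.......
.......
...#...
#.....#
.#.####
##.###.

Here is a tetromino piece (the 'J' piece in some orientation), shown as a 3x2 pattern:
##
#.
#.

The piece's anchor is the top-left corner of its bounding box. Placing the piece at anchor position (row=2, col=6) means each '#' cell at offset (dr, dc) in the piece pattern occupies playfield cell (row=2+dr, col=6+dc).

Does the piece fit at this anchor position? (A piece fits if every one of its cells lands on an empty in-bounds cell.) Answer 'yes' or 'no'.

Check each piece cell at anchor (2, 6):
  offset (0,0) -> (2,6): empty -> OK
  offset (0,1) -> (2,7): out of bounds -> FAIL
  offset (1,0) -> (3,6): occupied ('#') -> FAIL
  offset (2,0) -> (4,6): occupied ('#') -> FAIL
All cells valid: no

Answer: no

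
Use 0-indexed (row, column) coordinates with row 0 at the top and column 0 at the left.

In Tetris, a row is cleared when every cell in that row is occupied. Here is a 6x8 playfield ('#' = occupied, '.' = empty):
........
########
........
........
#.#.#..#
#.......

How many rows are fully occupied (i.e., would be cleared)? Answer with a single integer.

Check each row:
  row 0: 8 empty cells -> not full
  row 1: 0 empty cells -> FULL (clear)
  row 2: 8 empty cells -> not full
  row 3: 8 empty cells -> not full
  row 4: 4 empty cells -> not full
  row 5: 7 empty cells -> not full
Total rows cleared: 1

Answer: 1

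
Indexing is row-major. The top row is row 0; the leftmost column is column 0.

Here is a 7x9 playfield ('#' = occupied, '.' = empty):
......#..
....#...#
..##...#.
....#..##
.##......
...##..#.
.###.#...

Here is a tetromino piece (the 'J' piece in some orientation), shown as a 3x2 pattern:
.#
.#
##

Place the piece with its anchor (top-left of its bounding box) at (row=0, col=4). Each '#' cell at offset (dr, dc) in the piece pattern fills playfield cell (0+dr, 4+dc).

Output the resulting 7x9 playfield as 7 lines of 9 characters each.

Fill (0+0,4+1) = (0,5)
Fill (0+1,4+1) = (1,5)
Fill (0+2,4+0) = (2,4)
Fill (0+2,4+1) = (2,5)

Answer: .....##..
....##..#
..####.#.
....#..##
.##......
...##..#.
.###.#...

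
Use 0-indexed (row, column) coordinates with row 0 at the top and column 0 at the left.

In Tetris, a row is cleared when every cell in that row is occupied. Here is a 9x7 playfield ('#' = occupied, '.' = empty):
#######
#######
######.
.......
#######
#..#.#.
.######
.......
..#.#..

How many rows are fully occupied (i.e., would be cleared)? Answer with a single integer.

Check each row:
  row 0: 0 empty cells -> FULL (clear)
  row 1: 0 empty cells -> FULL (clear)
  row 2: 1 empty cell -> not full
  row 3: 7 empty cells -> not full
  row 4: 0 empty cells -> FULL (clear)
  row 5: 4 empty cells -> not full
  row 6: 1 empty cell -> not full
  row 7: 7 empty cells -> not full
  row 8: 5 empty cells -> not full
Total rows cleared: 3

Answer: 3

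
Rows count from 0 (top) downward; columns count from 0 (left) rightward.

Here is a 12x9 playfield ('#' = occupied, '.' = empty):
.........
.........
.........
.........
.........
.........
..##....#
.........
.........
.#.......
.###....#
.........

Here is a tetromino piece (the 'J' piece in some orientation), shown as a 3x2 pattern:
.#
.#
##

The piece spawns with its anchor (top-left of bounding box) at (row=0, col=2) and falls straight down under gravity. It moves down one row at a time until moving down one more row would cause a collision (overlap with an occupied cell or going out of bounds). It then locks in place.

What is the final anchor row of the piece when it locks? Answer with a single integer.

Spawn at (row=0, col=2). Try each row:
  row 0: fits
  row 1: fits
  row 2: fits
  row 3: fits
  row 4: blocked -> lock at row 3

Answer: 3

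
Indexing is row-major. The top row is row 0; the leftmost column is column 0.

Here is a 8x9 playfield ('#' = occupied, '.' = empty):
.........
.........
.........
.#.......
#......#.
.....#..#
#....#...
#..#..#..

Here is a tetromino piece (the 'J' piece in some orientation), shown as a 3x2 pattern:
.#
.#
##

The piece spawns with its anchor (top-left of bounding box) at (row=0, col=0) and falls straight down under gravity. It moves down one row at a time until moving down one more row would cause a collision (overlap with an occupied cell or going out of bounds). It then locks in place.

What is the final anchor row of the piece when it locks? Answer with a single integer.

Answer: 0

Derivation:
Spawn at (row=0, col=0). Try each row:
  row 0: fits
  row 1: blocked -> lock at row 0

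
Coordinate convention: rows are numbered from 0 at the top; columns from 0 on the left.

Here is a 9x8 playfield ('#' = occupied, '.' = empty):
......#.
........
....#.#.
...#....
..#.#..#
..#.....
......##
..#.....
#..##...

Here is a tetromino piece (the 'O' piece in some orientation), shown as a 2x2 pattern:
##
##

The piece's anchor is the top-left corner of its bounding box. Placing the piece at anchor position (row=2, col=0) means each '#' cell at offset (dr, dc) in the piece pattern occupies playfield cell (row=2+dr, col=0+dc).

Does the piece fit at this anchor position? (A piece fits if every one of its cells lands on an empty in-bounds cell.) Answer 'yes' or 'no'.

Answer: yes

Derivation:
Check each piece cell at anchor (2, 0):
  offset (0,0) -> (2,0): empty -> OK
  offset (0,1) -> (2,1): empty -> OK
  offset (1,0) -> (3,0): empty -> OK
  offset (1,1) -> (3,1): empty -> OK
All cells valid: yes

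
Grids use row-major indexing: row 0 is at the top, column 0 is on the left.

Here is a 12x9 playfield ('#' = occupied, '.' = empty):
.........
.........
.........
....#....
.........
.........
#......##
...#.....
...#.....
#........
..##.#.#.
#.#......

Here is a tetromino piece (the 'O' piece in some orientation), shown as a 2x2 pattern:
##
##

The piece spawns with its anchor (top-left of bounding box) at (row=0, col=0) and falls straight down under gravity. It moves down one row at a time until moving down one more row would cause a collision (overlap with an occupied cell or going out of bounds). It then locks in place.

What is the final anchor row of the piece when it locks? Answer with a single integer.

Answer: 4

Derivation:
Spawn at (row=0, col=0). Try each row:
  row 0: fits
  row 1: fits
  row 2: fits
  row 3: fits
  row 4: fits
  row 5: blocked -> lock at row 4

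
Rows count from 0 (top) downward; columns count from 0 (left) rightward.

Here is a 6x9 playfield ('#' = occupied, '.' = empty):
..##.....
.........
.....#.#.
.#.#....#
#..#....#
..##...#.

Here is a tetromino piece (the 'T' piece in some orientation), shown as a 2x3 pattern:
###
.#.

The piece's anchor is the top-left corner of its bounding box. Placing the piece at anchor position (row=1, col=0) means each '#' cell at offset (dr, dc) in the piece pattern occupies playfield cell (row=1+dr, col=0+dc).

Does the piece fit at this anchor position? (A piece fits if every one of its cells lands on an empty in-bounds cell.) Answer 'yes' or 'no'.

Check each piece cell at anchor (1, 0):
  offset (0,0) -> (1,0): empty -> OK
  offset (0,1) -> (1,1): empty -> OK
  offset (0,2) -> (1,2): empty -> OK
  offset (1,1) -> (2,1): empty -> OK
All cells valid: yes

Answer: yes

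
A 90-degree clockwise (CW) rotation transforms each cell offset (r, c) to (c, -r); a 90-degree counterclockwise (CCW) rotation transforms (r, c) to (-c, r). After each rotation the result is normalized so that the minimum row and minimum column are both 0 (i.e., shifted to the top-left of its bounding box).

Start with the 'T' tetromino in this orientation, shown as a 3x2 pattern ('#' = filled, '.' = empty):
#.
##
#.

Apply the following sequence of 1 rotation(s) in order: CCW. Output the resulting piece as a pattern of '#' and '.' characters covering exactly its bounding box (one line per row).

Start:
#.
##
#.
After rotation 1 (CCW):
.#.
###

Answer: .#.
###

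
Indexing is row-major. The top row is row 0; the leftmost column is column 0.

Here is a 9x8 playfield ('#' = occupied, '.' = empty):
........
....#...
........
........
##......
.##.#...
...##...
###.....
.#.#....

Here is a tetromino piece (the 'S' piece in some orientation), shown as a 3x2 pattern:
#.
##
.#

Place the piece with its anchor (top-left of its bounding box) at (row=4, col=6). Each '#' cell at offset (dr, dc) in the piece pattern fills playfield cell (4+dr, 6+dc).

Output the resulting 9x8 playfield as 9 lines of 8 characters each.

Answer: ........
....#...
........
........
##....#.
.##.#.##
...##..#
###.....
.#.#....

Derivation:
Fill (4+0,6+0) = (4,6)
Fill (4+1,6+0) = (5,6)
Fill (4+1,6+1) = (5,7)
Fill (4+2,6+1) = (6,7)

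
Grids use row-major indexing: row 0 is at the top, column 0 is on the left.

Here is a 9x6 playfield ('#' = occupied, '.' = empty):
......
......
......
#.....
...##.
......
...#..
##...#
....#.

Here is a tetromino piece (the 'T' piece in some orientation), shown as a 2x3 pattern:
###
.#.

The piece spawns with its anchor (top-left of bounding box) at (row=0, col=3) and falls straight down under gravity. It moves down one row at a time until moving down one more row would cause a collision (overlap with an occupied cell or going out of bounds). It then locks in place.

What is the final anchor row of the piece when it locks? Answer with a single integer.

Spawn at (row=0, col=3). Try each row:
  row 0: fits
  row 1: fits
  row 2: fits
  row 3: blocked -> lock at row 2

Answer: 2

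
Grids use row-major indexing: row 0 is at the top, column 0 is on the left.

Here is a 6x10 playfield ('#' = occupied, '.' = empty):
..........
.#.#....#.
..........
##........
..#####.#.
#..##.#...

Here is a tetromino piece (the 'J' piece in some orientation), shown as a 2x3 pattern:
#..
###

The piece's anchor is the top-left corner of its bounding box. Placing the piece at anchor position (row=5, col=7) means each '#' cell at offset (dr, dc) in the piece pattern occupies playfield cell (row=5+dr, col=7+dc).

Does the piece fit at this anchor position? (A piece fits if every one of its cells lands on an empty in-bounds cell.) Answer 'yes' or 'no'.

Answer: no

Derivation:
Check each piece cell at anchor (5, 7):
  offset (0,0) -> (5,7): empty -> OK
  offset (1,0) -> (6,7): out of bounds -> FAIL
  offset (1,1) -> (6,8): out of bounds -> FAIL
  offset (1,2) -> (6,9): out of bounds -> FAIL
All cells valid: no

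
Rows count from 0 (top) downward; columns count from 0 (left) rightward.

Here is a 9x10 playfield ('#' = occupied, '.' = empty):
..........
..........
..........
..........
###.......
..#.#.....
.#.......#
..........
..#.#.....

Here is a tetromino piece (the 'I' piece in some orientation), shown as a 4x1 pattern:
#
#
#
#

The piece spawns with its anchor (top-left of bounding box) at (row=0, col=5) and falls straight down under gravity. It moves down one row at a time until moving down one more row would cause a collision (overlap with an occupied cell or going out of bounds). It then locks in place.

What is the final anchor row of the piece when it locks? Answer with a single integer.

Answer: 5

Derivation:
Spawn at (row=0, col=5). Try each row:
  row 0: fits
  row 1: fits
  row 2: fits
  row 3: fits
  row 4: fits
  row 5: fits
  row 6: blocked -> lock at row 5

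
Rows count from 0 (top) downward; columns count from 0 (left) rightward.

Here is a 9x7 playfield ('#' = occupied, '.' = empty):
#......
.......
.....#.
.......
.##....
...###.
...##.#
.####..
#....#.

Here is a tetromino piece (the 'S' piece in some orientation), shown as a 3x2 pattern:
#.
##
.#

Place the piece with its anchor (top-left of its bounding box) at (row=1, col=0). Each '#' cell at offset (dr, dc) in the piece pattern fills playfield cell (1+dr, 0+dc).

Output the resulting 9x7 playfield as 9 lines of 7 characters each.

Answer: #......
#......
##...#.
.#.....
.##....
...###.
...##.#
.####..
#....#.

Derivation:
Fill (1+0,0+0) = (1,0)
Fill (1+1,0+0) = (2,0)
Fill (1+1,0+1) = (2,1)
Fill (1+2,0+1) = (3,1)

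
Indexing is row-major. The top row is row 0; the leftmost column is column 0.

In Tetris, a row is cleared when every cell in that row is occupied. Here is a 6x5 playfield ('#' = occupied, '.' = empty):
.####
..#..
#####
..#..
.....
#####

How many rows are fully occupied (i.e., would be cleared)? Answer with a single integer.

Check each row:
  row 0: 1 empty cell -> not full
  row 1: 4 empty cells -> not full
  row 2: 0 empty cells -> FULL (clear)
  row 3: 4 empty cells -> not full
  row 4: 5 empty cells -> not full
  row 5: 0 empty cells -> FULL (clear)
Total rows cleared: 2

Answer: 2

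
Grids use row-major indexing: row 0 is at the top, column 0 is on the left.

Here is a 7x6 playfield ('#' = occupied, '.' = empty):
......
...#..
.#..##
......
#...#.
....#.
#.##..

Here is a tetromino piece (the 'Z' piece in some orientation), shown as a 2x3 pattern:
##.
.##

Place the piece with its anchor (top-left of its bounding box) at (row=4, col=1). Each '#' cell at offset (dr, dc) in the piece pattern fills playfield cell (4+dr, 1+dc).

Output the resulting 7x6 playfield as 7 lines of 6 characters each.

Answer: ......
...#..
.#..##
......
###.#.
..###.
#.##..

Derivation:
Fill (4+0,1+0) = (4,1)
Fill (4+0,1+1) = (4,2)
Fill (4+1,1+1) = (5,2)
Fill (4+1,1+2) = (5,3)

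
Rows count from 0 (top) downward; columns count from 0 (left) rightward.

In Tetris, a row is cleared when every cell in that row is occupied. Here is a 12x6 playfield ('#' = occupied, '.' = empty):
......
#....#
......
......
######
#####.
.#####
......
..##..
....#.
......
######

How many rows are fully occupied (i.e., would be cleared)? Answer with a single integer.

Answer: 2

Derivation:
Check each row:
  row 0: 6 empty cells -> not full
  row 1: 4 empty cells -> not full
  row 2: 6 empty cells -> not full
  row 3: 6 empty cells -> not full
  row 4: 0 empty cells -> FULL (clear)
  row 5: 1 empty cell -> not full
  row 6: 1 empty cell -> not full
  row 7: 6 empty cells -> not full
  row 8: 4 empty cells -> not full
  row 9: 5 empty cells -> not full
  row 10: 6 empty cells -> not full
  row 11: 0 empty cells -> FULL (clear)
Total rows cleared: 2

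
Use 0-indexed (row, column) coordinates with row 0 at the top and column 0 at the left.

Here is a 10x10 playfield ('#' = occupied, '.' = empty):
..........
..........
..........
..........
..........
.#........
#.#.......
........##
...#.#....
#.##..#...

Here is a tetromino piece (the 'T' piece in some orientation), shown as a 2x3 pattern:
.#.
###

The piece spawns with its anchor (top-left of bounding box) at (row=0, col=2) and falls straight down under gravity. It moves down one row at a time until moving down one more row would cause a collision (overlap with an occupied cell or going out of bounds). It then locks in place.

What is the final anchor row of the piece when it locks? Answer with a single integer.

Answer: 4

Derivation:
Spawn at (row=0, col=2). Try each row:
  row 0: fits
  row 1: fits
  row 2: fits
  row 3: fits
  row 4: fits
  row 5: blocked -> lock at row 4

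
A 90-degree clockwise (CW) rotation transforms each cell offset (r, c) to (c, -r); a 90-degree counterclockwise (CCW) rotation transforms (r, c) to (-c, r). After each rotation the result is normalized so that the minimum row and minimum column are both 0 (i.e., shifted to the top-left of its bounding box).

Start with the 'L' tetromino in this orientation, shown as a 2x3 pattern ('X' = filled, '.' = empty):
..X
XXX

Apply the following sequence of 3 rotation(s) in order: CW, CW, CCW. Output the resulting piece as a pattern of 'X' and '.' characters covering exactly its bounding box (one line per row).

Answer: X.
X.
XX

Derivation:
Start:
..X
XXX
After rotation 1 (CW):
X.
X.
XX
After rotation 2 (CW):
XXX
X..
After rotation 3 (CCW):
X.
X.
XX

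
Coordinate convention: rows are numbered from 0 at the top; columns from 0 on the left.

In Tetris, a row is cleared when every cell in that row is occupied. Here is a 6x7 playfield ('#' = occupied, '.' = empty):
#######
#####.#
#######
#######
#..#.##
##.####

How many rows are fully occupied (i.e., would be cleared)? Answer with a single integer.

Check each row:
  row 0: 0 empty cells -> FULL (clear)
  row 1: 1 empty cell -> not full
  row 2: 0 empty cells -> FULL (clear)
  row 3: 0 empty cells -> FULL (clear)
  row 4: 3 empty cells -> not full
  row 5: 1 empty cell -> not full
Total rows cleared: 3

Answer: 3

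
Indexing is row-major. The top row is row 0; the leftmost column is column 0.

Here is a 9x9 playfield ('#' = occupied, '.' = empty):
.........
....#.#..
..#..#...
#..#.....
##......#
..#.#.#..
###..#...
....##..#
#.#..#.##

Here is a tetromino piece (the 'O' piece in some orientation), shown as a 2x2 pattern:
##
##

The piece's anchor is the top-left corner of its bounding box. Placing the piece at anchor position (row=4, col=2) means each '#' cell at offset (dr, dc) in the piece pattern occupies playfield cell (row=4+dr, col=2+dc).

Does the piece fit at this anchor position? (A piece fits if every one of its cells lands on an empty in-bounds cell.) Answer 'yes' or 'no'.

Check each piece cell at anchor (4, 2):
  offset (0,0) -> (4,2): empty -> OK
  offset (0,1) -> (4,3): empty -> OK
  offset (1,0) -> (5,2): occupied ('#') -> FAIL
  offset (1,1) -> (5,3): empty -> OK
All cells valid: no

Answer: no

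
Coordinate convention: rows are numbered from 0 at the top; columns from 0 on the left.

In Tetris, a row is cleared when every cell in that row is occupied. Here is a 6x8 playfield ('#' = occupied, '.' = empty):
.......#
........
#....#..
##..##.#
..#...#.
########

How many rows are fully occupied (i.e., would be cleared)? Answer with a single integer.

Check each row:
  row 0: 7 empty cells -> not full
  row 1: 8 empty cells -> not full
  row 2: 6 empty cells -> not full
  row 3: 3 empty cells -> not full
  row 4: 6 empty cells -> not full
  row 5: 0 empty cells -> FULL (clear)
Total rows cleared: 1

Answer: 1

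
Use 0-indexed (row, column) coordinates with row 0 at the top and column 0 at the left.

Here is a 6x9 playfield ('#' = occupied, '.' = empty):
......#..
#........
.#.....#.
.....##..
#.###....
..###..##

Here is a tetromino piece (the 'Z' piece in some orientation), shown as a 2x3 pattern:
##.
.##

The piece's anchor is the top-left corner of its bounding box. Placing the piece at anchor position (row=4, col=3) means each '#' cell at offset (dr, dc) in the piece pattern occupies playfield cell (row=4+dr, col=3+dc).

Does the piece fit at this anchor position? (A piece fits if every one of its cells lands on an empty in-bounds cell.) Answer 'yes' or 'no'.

Check each piece cell at anchor (4, 3):
  offset (0,0) -> (4,3): occupied ('#') -> FAIL
  offset (0,1) -> (4,4): occupied ('#') -> FAIL
  offset (1,1) -> (5,4): occupied ('#') -> FAIL
  offset (1,2) -> (5,5): empty -> OK
All cells valid: no

Answer: no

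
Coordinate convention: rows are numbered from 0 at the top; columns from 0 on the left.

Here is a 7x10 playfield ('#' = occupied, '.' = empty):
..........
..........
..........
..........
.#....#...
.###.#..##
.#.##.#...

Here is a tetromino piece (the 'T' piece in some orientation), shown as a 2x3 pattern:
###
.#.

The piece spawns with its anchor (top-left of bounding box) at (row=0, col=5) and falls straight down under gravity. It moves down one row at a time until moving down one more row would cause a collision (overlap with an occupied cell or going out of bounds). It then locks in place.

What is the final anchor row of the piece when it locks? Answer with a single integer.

Spawn at (row=0, col=5). Try each row:
  row 0: fits
  row 1: fits
  row 2: fits
  row 3: blocked -> lock at row 2

Answer: 2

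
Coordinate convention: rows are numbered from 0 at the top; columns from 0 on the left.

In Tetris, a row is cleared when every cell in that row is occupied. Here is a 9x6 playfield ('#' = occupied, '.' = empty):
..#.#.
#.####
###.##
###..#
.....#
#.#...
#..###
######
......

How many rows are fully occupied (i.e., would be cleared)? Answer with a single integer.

Check each row:
  row 0: 4 empty cells -> not full
  row 1: 1 empty cell -> not full
  row 2: 1 empty cell -> not full
  row 3: 2 empty cells -> not full
  row 4: 5 empty cells -> not full
  row 5: 4 empty cells -> not full
  row 6: 2 empty cells -> not full
  row 7: 0 empty cells -> FULL (clear)
  row 8: 6 empty cells -> not full
Total rows cleared: 1

Answer: 1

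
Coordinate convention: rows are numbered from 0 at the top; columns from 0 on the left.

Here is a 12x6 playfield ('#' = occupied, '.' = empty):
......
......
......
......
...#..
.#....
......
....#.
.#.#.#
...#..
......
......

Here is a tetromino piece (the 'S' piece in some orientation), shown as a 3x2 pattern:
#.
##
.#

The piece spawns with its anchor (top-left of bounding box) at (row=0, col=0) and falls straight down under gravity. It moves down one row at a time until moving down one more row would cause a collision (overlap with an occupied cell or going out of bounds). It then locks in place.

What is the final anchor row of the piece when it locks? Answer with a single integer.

Spawn at (row=0, col=0). Try each row:
  row 0: fits
  row 1: fits
  row 2: fits
  row 3: blocked -> lock at row 2

Answer: 2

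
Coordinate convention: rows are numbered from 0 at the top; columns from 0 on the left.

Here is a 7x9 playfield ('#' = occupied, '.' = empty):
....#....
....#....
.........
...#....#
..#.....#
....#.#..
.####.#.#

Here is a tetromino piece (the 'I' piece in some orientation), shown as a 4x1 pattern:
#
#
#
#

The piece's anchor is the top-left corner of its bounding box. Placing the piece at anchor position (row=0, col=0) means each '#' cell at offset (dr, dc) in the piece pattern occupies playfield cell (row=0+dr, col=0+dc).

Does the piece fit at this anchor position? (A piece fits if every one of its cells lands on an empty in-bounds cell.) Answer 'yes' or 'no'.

Check each piece cell at anchor (0, 0):
  offset (0,0) -> (0,0): empty -> OK
  offset (1,0) -> (1,0): empty -> OK
  offset (2,0) -> (2,0): empty -> OK
  offset (3,0) -> (3,0): empty -> OK
All cells valid: yes

Answer: yes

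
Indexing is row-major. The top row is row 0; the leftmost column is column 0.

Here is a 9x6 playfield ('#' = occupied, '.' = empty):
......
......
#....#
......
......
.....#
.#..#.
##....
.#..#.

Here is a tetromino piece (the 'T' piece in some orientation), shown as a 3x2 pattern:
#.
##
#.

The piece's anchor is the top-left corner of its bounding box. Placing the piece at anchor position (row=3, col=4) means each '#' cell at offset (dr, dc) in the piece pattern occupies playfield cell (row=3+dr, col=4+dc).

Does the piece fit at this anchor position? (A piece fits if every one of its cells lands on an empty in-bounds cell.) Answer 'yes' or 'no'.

Answer: yes

Derivation:
Check each piece cell at anchor (3, 4):
  offset (0,0) -> (3,4): empty -> OK
  offset (1,0) -> (4,4): empty -> OK
  offset (1,1) -> (4,5): empty -> OK
  offset (2,0) -> (5,4): empty -> OK
All cells valid: yes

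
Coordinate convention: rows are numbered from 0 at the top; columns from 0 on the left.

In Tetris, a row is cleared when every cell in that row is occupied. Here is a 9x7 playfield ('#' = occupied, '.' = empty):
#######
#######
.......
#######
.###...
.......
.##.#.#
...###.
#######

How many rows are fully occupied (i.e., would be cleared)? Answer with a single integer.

Check each row:
  row 0: 0 empty cells -> FULL (clear)
  row 1: 0 empty cells -> FULL (clear)
  row 2: 7 empty cells -> not full
  row 3: 0 empty cells -> FULL (clear)
  row 4: 4 empty cells -> not full
  row 5: 7 empty cells -> not full
  row 6: 3 empty cells -> not full
  row 7: 4 empty cells -> not full
  row 8: 0 empty cells -> FULL (clear)
Total rows cleared: 4

Answer: 4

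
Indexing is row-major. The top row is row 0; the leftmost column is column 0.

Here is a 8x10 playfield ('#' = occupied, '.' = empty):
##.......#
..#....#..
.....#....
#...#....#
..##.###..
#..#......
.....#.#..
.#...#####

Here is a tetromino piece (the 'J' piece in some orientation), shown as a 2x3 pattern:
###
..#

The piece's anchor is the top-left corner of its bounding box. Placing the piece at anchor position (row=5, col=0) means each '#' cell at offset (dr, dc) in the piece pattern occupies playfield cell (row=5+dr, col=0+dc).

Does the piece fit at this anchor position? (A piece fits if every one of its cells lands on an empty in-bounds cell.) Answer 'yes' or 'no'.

Check each piece cell at anchor (5, 0):
  offset (0,0) -> (5,0): occupied ('#') -> FAIL
  offset (0,1) -> (5,1): empty -> OK
  offset (0,2) -> (5,2): empty -> OK
  offset (1,2) -> (6,2): empty -> OK
All cells valid: no

Answer: no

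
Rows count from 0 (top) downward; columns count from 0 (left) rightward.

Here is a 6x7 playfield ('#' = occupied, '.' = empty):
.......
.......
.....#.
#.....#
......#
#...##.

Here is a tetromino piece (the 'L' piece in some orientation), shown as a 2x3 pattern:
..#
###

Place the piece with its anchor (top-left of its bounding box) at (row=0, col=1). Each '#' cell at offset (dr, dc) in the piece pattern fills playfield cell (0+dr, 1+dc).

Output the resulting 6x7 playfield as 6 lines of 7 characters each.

Fill (0+0,1+2) = (0,3)
Fill (0+1,1+0) = (1,1)
Fill (0+1,1+1) = (1,2)
Fill (0+1,1+2) = (1,3)

Answer: ...#...
.###...
.....#.
#.....#
......#
#...##.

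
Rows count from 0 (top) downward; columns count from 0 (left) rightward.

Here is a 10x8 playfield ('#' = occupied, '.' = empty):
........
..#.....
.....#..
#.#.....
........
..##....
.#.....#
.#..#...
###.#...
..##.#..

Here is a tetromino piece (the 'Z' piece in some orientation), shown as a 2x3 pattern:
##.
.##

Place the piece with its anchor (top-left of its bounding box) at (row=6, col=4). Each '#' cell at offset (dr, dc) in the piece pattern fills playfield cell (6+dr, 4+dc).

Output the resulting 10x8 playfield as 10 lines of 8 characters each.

Answer: ........
..#.....
.....#..
#.#.....
........
..##....
.#..##.#
.#..###.
###.#...
..##.#..

Derivation:
Fill (6+0,4+0) = (6,4)
Fill (6+0,4+1) = (6,5)
Fill (6+1,4+1) = (7,5)
Fill (6+1,4+2) = (7,6)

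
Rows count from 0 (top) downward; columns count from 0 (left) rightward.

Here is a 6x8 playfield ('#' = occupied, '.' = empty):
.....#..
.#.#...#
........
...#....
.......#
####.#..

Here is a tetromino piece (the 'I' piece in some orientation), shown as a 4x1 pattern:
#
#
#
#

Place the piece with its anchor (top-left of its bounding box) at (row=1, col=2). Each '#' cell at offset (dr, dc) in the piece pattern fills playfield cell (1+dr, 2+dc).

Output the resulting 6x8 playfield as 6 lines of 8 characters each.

Fill (1+0,2+0) = (1,2)
Fill (1+1,2+0) = (2,2)
Fill (1+2,2+0) = (3,2)
Fill (1+3,2+0) = (4,2)

Answer: .....#..
.###...#
..#.....
..##....
..#....#
####.#..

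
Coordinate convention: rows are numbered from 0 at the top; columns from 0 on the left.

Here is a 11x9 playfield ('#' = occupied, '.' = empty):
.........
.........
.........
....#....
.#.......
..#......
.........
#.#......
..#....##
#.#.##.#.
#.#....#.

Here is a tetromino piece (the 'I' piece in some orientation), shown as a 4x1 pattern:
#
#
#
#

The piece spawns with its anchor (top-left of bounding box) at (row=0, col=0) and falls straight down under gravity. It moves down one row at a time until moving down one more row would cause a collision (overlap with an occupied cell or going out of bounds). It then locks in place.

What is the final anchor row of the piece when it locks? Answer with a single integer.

Answer: 3

Derivation:
Spawn at (row=0, col=0). Try each row:
  row 0: fits
  row 1: fits
  row 2: fits
  row 3: fits
  row 4: blocked -> lock at row 3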